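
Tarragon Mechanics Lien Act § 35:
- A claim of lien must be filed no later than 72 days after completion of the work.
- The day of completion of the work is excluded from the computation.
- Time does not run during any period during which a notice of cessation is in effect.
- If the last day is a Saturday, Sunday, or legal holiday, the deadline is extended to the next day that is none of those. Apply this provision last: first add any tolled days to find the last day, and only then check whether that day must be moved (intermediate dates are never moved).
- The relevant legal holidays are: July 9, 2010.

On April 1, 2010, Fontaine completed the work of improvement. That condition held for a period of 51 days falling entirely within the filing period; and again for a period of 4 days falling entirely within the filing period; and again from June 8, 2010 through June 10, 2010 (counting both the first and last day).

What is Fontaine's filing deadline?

72 days after April 1, 2010 is June 12, 2010.
Tolling adds 51 days: June 12, 2010 + 51 days = August 2, 2010.
Tolling adds 4 days: August 2, 2010 + 4 days = August 6, 2010.
From June 8, 2010 through June 10, 2010 inclusive is 3 days; tolling adds 3 days: August 6, 2010 + 3 days = August 9, 2010.
August 9, 2010 is a Monday and not a legal holiday, so no extension applies.

August 9, 2010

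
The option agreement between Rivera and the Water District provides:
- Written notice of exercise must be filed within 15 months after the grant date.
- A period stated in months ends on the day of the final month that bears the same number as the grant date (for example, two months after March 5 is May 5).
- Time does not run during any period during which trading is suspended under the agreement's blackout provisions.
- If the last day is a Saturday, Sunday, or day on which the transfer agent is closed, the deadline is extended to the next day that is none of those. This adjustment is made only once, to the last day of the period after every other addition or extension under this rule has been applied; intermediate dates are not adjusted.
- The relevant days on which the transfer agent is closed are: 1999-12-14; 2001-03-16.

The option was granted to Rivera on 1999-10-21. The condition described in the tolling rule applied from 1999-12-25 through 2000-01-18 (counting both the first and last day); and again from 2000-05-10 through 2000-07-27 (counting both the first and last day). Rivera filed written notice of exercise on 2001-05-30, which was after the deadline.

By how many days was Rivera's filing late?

23 days

15 months after 1999-10-21 is January 21, 2001.
From December 25, 1999 through January 18, 2000 inclusive is 25 days; tolling adds 25 days: January 21, 2001 + 25 days = February 15, 2001.
From May 10, 2000 through July 27, 2000 inclusive is 79 days; tolling adds 79 days: February 15, 2001 + 79 days = May 5, 2001.
May 5, 2001 is Saturday; May 6, 2001 is Sunday. The next qualifying day is May 7, 2001.
The deadline is May 7, 2001; from May 7, 2001 to May 30, 2001 is 23 days.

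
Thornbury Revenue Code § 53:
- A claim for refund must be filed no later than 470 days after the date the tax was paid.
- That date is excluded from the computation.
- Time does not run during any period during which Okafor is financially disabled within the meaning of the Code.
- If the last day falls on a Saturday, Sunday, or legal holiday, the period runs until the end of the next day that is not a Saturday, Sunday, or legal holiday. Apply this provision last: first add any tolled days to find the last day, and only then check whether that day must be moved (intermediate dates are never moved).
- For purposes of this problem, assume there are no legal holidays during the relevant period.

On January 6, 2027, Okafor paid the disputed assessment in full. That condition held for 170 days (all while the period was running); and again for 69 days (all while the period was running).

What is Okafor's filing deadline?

December 15, 2028

470 days after January 6, 2027 is April 20, 2028.
Tolling adds 170 days: April 20, 2028 + 170 days = October 7, 2028.
Tolling adds 69 days: October 7, 2028 + 69 days = December 15, 2028.
December 15, 2028 is a Friday and not a legal holiday, so no extension applies.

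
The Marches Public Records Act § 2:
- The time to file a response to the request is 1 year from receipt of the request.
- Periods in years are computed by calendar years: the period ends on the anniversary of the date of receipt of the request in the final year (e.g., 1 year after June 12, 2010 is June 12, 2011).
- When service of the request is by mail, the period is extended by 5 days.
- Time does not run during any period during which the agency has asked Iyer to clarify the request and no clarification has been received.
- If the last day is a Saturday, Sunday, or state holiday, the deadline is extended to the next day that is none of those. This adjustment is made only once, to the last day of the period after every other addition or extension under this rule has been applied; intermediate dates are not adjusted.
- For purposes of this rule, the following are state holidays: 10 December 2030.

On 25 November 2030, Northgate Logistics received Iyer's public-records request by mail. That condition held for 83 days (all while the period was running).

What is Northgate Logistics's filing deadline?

February 23, 2032

1 year after 25 November 2030 is November 25, 2031.
Service was by mail, adding 5 days: November 25, 2031 + 5 days = November 30, 2031.
Tolling adds 83 days: November 30, 2031 + 83 days = February 21, 2032.
February 21, 2032 is Saturday; February 22, 2032 is Sunday. The next qualifying day is February 23, 2032.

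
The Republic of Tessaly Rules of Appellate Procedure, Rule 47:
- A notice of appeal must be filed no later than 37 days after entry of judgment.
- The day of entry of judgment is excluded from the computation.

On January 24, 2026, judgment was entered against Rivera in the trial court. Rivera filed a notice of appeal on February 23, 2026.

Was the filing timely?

Yes

37 days after January 24, 2026 is March 2, 2026.
The deadline is March 2, 2026; the filing on February 23, 2026 is on or before that date.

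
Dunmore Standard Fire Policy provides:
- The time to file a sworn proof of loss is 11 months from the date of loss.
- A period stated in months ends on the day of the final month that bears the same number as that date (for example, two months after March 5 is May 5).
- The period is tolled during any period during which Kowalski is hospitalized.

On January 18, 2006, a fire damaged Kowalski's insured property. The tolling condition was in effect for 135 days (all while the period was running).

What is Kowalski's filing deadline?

May 2, 2007

11 months after January 18, 2006 is December 18, 2006.
Tolling adds 135 days: December 18, 2006 + 135 days = May 2, 2007.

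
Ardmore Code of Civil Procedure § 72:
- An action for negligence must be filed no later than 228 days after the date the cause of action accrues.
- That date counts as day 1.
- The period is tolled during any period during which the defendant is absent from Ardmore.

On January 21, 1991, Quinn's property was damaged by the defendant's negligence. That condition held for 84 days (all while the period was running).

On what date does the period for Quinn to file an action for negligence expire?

Counting January 21, 1991 as day 1, day 228 is September 5, 1991.
Tolling adds 84 days: September 5, 1991 + 84 days = November 28, 1991.

November 28, 1991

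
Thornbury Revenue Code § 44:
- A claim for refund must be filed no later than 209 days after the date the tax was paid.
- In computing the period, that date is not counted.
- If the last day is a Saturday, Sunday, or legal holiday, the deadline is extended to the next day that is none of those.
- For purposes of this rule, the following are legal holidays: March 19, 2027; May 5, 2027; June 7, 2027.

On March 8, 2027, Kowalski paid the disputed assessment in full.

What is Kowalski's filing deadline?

209 days after March 8, 2027 is October 3, 2027.
October 3, 2027 is Sunday. The next qualifying day is October 4, 2027.

October 4, 2027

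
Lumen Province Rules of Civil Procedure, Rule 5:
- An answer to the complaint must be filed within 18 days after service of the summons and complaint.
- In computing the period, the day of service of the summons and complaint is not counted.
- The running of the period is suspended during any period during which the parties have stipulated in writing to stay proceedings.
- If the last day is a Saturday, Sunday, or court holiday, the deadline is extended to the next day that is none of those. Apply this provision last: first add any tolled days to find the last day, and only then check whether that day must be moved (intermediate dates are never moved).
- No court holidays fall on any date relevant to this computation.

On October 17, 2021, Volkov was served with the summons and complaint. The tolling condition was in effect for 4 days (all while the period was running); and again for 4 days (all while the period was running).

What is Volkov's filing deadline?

18 days after October 17, 2021 is November 4, 2021.
Tolling adds 4 days: November 4, 2021 + 4 days = November 8, 2021.
Tolling adds 4 days: November 8, 2021 + 4 days = November 12, 2021.
November 12, 2021 is a Friday and not a court holiday, so no extension applies.

November 12, 2021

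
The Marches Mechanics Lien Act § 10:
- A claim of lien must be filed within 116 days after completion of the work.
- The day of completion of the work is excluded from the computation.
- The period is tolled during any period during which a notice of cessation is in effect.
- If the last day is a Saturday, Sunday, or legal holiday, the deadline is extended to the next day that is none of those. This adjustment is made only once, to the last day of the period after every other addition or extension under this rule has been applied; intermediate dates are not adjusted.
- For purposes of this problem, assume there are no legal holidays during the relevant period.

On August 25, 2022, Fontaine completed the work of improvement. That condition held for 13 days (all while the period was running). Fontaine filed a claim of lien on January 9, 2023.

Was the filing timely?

116 days after August 25, 2022 is December 19, 2022.
Tolling adds 13 days: December 19, 2022 + 13 days = January 1, 2023.
January 1, 2023 is Sunday. The next qualifying day is January 2, 2023.
The deadline is January 2, 2023; the filing on January 9, 2023 is after that date.

No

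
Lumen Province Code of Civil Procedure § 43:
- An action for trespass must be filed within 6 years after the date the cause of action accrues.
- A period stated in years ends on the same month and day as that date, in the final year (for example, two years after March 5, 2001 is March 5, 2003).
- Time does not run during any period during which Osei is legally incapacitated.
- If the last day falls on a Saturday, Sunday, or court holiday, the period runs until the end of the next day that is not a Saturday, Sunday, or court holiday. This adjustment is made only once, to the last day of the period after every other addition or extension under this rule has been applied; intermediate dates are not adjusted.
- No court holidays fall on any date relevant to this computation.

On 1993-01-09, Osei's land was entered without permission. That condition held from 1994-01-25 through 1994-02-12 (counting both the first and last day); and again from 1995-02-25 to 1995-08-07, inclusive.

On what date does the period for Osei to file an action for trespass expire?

6 years after 1993-01-09 is January 9, 1999.
From January 25, 1994 through February 12, 1994 inclusive is 19 days; tolling adds 19 days: January 9, 1999 + 19 days = January 28, 1999.
From February 25, 1995 through August 7, 1995 inclusive is 164 days; tolling adds 164 days: January 28, 1999 + 164 days = July 11, 1999.
July 11, 1999 is Sunday. The next qualifying day is July 12, 1999.

July 12, 1999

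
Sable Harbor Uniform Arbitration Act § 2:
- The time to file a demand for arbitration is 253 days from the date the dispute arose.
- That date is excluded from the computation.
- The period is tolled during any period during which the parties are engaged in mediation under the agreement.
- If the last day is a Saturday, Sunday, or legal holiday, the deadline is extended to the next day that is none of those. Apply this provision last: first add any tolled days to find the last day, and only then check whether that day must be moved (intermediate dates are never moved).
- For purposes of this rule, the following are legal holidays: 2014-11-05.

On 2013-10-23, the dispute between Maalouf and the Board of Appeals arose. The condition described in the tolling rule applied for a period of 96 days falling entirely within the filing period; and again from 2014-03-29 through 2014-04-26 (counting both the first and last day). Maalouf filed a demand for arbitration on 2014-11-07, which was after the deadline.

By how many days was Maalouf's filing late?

253 days after 2013-10-23 is July 3, 2014.
Tolling adds 96 days: July 3, 2014 + 96 days = October 7, 2014.
From March 29, 2014 through April 26, 2014 inclusive is 29 days; tolling adds 29 days: October 7, 2014 + 29 days = November 5, 2014.
November 5, 2014 is a listed holiday. The next qualifying day is November 6, 2014.
The deadline is November 6, 2014; from November 6, 2014 to November 7, 2014 is 1 days.

1 day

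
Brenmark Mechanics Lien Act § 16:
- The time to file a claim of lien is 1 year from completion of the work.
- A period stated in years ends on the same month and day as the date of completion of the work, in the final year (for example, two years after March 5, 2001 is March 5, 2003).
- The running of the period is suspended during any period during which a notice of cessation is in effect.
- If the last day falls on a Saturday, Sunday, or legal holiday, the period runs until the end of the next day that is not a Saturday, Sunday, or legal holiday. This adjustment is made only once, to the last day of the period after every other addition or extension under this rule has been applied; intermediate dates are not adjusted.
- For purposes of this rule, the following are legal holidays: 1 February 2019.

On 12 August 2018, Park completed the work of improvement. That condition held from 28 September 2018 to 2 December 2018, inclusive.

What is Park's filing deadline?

1 year after 12 August 2018 is August 12, 2019.
From September 28, 2018 through December 2, 2018 inclusive is 66 days; tolling adds 66 days: August 12, 2019 + 66 days = October 17, 2019.
October 17, 2019 is a Thursday and not a legal holiday, so no extension applies.

October 17, 2019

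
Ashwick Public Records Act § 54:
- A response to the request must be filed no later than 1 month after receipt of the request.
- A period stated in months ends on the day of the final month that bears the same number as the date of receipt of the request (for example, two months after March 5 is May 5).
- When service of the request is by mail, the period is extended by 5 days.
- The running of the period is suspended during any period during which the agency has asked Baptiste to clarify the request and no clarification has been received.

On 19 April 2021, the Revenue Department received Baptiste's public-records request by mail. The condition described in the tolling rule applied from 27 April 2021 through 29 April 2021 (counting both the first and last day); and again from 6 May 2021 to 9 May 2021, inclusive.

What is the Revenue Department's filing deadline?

May 31, 2021

1 month after 19 April 2021 is May 19, 2021.
Service was by mail, adding 5 days: May 19, 2021 + 5 days = May 24, 2021.
From April 27, 2021 through April 29, 2021 inclusive is 3 days; tolling adds 3 days: May 24, 2021 + 3 days = May 27, 2021.
From May 6, 2021 through May 9, 2021 inclusive is 4 days; tolling adds 4 days: May 27, 2021 + 4 days = May 31, 2021.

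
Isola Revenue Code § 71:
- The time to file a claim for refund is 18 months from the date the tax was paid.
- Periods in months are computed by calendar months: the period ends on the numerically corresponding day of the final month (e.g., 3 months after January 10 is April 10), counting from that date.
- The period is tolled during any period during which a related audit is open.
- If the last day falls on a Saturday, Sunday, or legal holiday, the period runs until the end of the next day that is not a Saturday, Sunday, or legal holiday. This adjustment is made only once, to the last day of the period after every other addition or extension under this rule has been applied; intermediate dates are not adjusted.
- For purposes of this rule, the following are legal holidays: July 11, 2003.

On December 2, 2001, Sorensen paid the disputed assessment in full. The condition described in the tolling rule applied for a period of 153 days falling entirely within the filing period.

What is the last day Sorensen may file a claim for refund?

18 months after December 2, 2001 is June 2, 2003.
Tolling adds 153 days: June 2, 2003 + 153 days = November 2, 2003.
November 2, 2003 is Sunday. The next qualifying day is November 3, 2003.

November 3, 2003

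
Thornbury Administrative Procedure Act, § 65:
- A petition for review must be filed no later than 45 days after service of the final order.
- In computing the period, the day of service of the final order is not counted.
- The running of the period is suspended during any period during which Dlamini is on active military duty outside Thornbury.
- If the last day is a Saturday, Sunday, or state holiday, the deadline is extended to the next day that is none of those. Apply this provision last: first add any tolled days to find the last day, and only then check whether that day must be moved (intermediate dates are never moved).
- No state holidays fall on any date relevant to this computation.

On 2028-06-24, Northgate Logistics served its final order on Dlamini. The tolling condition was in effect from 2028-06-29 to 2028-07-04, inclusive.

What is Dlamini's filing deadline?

August 14, 2028

45 days after 2028-06-24 is August 8, 2028.
From June 29, 2028 through July 4, 2028 inclusive is 6 days; tolling adds 6 days: August 8, 2028 + 6 days = August 14, 2028.
August 14, 2028 is a Monday and not a state holiday, so no extension applies.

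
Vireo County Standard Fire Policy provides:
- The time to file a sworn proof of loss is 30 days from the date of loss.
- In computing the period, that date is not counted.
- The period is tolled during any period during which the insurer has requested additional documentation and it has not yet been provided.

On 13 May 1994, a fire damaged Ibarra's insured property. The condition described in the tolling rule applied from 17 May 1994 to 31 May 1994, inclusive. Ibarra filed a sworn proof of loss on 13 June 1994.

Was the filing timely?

Yes

30 days after 13 May 1994 is June 12, 1994.
From May 17, 1994 through May 31, 1994 inclusive is 15 days; tolling adds 15 days: June 12, 1994 + 15 days = June 27, 1994.
The deadline is June 27, 1994; the filing on June 13, 1994 is on or before that date.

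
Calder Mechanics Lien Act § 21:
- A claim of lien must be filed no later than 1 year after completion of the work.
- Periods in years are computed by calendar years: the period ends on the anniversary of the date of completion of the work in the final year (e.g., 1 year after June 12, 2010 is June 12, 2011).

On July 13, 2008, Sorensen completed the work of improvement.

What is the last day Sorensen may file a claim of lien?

1 year after July 13, 2008 is July 13, 2009.

July 13, 2009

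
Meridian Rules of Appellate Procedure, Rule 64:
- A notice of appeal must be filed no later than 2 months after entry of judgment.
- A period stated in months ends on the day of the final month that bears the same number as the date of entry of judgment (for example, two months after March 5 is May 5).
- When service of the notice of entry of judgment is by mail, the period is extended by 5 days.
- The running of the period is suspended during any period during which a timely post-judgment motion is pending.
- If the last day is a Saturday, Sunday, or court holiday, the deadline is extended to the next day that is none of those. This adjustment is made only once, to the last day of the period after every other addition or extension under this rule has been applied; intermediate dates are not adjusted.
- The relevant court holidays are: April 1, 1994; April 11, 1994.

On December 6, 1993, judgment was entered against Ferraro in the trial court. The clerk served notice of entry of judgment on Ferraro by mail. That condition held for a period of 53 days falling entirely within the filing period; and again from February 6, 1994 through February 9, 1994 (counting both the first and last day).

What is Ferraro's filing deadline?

April 12, 1994

2 months after December 6, 1993 is February 6, 1994.
Service was by mail, adding 5 days: February 6, 1994 + 5 days = February 11, 1994.
Tolling adds 53 days: February 11, 1994 + 53 days = April 5, 1994.
From February 6, 1994 through February 9, 1994 inclusive is 4 days; tolling adds 4 days: April 5, 1994 + 4 days = April 9, 1994.
April 9, 1994 is Saturday; April 10, 1994 is Sunday; April 11, 1994 is a listed holiday. The next qualifying day is April 12, 1994.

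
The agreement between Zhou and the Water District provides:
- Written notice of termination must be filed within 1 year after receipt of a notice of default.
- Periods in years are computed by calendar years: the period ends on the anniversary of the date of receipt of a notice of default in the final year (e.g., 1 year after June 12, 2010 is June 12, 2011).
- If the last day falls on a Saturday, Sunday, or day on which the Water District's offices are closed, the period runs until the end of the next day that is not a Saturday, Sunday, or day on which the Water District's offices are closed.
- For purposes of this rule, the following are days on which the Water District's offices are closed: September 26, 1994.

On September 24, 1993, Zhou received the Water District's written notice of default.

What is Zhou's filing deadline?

September 27, 1994

1 year after September 24, 1993 is September 24, 1994.
September 24, 1994 is Saturday; September 25, 1994 is Sunday; September 26, 1994 is a listed holiday. The next qualifying day is September 27, 1994.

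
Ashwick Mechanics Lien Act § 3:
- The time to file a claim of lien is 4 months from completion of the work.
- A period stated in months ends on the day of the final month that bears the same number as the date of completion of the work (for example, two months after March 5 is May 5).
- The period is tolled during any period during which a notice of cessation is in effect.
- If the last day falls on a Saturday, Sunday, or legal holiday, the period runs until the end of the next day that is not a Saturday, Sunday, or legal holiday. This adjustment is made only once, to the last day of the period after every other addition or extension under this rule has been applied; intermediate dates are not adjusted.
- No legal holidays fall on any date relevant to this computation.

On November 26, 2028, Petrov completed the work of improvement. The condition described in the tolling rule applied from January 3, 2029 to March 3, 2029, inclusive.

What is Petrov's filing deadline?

May 25, 2029

4 months after November 26, 2028 is March 26, 2029.
From January 3, 2029 through March 3, 2029 inclusive is 60 days; tolling adds 60 days: March 26, 2029 + 60 days = May 25, 2029.
May 25, 2029 is a Friday and not a legal holiday, so no extension applies.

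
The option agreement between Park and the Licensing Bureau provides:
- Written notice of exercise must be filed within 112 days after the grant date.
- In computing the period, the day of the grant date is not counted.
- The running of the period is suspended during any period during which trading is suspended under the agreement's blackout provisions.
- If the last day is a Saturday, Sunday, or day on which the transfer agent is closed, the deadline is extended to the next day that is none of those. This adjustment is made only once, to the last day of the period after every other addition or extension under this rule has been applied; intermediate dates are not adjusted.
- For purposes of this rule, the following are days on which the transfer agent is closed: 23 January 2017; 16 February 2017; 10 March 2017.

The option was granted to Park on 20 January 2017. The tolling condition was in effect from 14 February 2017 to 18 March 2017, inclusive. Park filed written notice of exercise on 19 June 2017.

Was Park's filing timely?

No

112 days after 20 January 2017 is May 12, 2017.
From February 14, 2017 through March 18, 2017 inclusive is 33 days; tolling adds 33 days: May 12, 2017 + 33 days = June 14, 2017.
June 14, 2017 is a Wednesday and not a day on which the transfer agent is closed, so no extension applies.
The deadline is June 14, 2017; the filing on June 19, 2017 is after that date.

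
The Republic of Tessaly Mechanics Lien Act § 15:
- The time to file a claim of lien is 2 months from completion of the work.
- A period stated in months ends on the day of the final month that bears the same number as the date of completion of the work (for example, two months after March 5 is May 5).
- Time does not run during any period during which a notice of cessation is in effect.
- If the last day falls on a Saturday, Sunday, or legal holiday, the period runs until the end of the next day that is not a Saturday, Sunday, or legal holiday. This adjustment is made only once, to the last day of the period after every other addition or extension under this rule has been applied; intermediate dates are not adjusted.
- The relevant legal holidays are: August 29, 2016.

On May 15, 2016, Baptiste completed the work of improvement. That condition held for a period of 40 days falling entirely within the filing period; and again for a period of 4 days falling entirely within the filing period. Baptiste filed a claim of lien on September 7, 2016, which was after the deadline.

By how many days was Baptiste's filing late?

8 days

2 months after May 15, 2016 is July 15, 2016.
Tolling adds 40 days: July 15, 2016 + 40 days = August 24, 2016.
Tolling adds 4 days: August 24, 2016 + 4 days = August 28, 2016.
August 28, 2016 is Sunday; August 29, 2016 is a listed holiday. The next qualifying day is August 30, 2016.
The deadline is August 30, 2016; from August 30, 2016 to September 7, 2016 is 8 days.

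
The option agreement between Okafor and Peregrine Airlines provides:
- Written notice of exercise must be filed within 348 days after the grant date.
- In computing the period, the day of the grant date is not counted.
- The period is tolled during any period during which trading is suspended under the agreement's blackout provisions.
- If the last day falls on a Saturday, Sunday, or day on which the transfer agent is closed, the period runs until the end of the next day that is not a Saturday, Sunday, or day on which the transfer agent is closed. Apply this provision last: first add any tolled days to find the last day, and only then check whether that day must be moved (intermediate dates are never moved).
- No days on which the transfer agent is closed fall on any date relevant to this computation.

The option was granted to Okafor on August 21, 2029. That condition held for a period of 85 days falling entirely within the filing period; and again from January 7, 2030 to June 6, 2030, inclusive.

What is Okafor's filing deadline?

348 days after August 21, 2029 is August 4, 2030.
Tolling adds 85 days: August 4, 2030 + 85 days = October 28, 2030.
From January 7, 2030 through June 6, 2030 inclusive is 151 days; tolling adds 151 days: October 28, 2030 + 151 days = March 28, 2031.
March 28, 2031 is a Friday and not a day on which the transfer agent is closed, so no extension applies.

March 28, 2031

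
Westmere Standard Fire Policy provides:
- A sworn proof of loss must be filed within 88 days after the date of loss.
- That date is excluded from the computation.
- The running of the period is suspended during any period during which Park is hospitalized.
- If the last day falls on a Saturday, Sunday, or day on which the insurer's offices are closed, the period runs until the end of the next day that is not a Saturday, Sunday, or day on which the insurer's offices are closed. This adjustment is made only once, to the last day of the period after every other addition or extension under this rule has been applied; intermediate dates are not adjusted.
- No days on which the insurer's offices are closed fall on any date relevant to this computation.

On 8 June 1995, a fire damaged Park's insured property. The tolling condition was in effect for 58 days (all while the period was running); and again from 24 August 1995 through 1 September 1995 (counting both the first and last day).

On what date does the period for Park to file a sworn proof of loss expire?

November 10, 1995

88 days after 8 June 1995 is September 4, 1995.
Tolling adds 58 days: September 4, 1995 + 58 days = November 1, 1995.
From August 24, 1995 through September 1, 1995 inclusive is 9 days; tolling adds 9 days: November 1, 1995 + 9 days = November 10, 1995.
November 10, 1995 is a Friday and not a day on which the insurer's offices are closed, so no extension applies.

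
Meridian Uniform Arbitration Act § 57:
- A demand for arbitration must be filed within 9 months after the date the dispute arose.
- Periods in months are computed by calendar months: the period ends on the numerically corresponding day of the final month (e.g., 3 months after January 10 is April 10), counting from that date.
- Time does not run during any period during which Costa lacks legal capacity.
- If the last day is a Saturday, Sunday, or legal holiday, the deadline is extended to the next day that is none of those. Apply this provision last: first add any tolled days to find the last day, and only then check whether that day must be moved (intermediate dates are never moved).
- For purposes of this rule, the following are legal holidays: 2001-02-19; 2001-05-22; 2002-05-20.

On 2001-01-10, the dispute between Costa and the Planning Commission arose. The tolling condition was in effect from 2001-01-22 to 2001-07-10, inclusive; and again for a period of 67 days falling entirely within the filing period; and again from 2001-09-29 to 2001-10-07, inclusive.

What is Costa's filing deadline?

June 13, 2002

9 months after 2001-01-10 is October 10, 2001.
From January 22, 2001 through July 10, 2001 inclusive is 170 days; tolling adds 170 days: October 10, 2001 + 170 days = March 29, 2002.
Tolling adds 67 days: March 29, 2002 + 67 days = June 4, 2002.
From September 29, 2001 through October 7, 2001 inclusive is 9 days; tolling adds 9 days: June 4, 2002 + 9 days = June 13, 2002.
June 13, 2002 is a Thursday and not a legal holiday, so no extension applies.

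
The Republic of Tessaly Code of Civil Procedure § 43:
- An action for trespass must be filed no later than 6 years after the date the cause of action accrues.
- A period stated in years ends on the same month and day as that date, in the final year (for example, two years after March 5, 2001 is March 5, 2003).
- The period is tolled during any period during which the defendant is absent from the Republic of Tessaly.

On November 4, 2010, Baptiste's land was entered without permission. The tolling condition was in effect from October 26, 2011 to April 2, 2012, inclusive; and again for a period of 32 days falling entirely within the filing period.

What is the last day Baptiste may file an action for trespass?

May 15, 2017

6 years after November 4, 2010 is November 4, 2016.
From October 26, 2011 through April 2, 2012 inclusive is 160 days; tolling adds 160 days: November 4, 2016 + 160 days = April 13, 2017.
Tolling adds 32 days: April 13, 2017 + 32 days = May 15, 2017.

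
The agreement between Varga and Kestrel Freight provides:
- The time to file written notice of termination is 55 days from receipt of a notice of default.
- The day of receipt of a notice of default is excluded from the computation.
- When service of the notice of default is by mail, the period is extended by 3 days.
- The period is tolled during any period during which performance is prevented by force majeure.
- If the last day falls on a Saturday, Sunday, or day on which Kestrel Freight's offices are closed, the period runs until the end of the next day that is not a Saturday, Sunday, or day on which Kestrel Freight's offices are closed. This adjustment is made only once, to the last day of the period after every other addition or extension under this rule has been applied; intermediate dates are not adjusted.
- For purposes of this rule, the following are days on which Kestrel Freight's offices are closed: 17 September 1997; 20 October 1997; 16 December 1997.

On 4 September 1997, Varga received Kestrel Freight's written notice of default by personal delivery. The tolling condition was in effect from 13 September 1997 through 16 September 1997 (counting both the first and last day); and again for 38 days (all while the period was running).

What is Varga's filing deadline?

December 10, 1997

55 days after 4 September 1997 is October 29, 1997.
Service was not by mail, so no mail extension applies.
From September 13, 1997 through September 16, 1997 inclusive is 4 days; tolling adds 4 days: October 29, 1997 + 4 days = November 2, 1997.
Tolling adds 38 days: November 2, 1997 + 38 days = December 10, 1997.
December 10, 1997 is a Wednesday and not a day on which Kestrel Freight's offices are closed, so no extension applies.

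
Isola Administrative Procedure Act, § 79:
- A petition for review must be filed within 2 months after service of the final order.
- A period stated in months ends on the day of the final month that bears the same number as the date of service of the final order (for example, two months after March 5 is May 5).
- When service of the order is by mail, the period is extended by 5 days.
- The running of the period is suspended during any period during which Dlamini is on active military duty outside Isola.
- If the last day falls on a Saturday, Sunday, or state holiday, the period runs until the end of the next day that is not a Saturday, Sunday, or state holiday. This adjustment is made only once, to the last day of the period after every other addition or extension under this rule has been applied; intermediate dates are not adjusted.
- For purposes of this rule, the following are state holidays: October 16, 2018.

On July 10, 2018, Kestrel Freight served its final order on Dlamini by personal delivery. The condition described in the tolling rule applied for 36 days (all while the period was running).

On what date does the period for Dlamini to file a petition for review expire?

2 months after July 10, 2018 is September 10, 2018.
Service was not by mail, so no mail extension applies.
Tolling adds 36 days: September 10, 2018 + 36 days = October 16, 2018.
October 16, 2018 is a listed holiday. The next qualifying day is October 17, 2018.

October 17, 2018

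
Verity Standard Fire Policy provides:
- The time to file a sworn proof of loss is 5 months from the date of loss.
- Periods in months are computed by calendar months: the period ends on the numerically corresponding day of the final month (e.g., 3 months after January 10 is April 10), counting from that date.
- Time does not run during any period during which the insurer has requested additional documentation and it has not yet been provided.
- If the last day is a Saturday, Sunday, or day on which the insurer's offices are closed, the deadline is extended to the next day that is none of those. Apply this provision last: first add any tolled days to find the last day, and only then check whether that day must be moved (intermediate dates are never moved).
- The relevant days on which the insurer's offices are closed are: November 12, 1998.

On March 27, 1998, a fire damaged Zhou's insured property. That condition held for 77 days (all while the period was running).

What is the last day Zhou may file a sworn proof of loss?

November 13, 1998

5 months after March 27, 1998 is August 27, 1998.
Tolling adds 77 days: August 27, 1998 + 77 days = November 12, 1998.
November 12, 1998 is a listed holiday. The next qualifying day is November 13, 1998.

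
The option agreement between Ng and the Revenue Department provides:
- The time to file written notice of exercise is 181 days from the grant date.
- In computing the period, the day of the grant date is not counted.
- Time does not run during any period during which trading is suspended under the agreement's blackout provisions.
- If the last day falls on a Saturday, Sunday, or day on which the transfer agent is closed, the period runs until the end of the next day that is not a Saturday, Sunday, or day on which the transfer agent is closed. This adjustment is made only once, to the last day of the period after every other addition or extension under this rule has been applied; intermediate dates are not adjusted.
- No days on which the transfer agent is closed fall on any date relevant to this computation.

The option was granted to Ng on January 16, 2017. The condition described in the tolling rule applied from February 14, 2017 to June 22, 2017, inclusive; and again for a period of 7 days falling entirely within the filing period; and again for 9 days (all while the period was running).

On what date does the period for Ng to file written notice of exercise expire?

December 8, 2017

181 days after January 16, 2017 is July 16, 2017.
From February 14, 2017 through June 22, 2017 inclusive is 129 days; tolling adds 129 days: July 16, 2017 + 129 days = November 22, 2017.
Tolling adds 7 days: November 22, 2017 + 7 days = November 29, 2017.
Tolling adds 9 days: November 29, 2017 + 9 days = December 8, 2017.
December 8, 2017 is a Friday and not a day on which the transfer agent is closed, so no extension applies.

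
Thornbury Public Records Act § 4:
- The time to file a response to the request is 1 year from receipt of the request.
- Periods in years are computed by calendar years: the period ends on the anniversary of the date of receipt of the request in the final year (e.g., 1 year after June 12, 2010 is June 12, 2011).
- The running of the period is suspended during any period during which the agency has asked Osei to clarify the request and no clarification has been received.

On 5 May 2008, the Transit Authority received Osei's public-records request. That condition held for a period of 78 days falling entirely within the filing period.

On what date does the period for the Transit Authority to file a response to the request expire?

July 22, 2009

1 year after 5 May 2008 is May 5, 2009.
Tolling adds 78 days: May 5, 2009 + 78 days = July 22, 2009.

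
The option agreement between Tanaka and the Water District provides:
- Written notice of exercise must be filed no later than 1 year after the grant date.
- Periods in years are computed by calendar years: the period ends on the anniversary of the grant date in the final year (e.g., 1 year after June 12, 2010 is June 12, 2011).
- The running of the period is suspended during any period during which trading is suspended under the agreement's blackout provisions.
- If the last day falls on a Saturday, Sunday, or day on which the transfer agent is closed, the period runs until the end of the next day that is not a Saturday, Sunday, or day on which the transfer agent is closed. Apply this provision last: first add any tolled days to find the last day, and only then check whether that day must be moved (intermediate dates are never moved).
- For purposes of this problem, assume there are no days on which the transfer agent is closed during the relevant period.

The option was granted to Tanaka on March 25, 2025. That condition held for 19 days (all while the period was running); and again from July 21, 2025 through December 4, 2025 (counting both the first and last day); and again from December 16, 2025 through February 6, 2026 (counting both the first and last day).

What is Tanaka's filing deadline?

1 year after March 25, 2025 is March 25, 2026.
Tolling adds 19 days: March 25, 2026 + 19 days = April 13, 2026.
From July 21, 2025 through December 4, 2025 inclusive is 137 days; tolling adds 137 days: April 13, 2026 + 137 days = August 28, 2026.
From December 16, 2025 through February 6, 2026 inclusive is 53 days; tolling adds 53 days: August 28, 2026 + 53 days = October 20, 2026.
October 20, 2026 is a Tuesday and not a day on which the transfer agent is closed, so no extension applies.

October 20, 2026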